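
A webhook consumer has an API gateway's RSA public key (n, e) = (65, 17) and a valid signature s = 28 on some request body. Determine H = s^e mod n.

58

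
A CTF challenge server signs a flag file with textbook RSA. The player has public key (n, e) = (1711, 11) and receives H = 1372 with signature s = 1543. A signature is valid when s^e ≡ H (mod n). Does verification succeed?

s^2 ≡ 1543^2 = 2380849 ≡ 848
s^4 ≡ 848^2 = 719104 ≡ 484
s^8 ≡ 484^2 = 234256 ≡ 1560
11 = 8 + 2 + 1, so s^11 ≡ 1560·848·1543 ≡ 1372 (mod 1711)
s^11 mod 1711 = 1372 matches H.

passes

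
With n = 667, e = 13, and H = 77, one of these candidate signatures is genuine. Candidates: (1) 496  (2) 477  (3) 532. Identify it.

Candidate 1: Squares mod 667: 496^1≡496, 496^2≡560, 496^4≡110, 496^8≡94; 13 = 8 + 4 + 1, so 496^13 ≡ 94·110·496 ≡ 77 (mod 667)
  → matches H = 77
Candidate 2: Squares mod 667: 477^1≡477, 477^2≡82, 477^4≡54, 477^8≡248; 13 = 8 + 4 + 1, so 477^13 ≡ 248·54·477 ≡ 125 (mod 667)
Candidate 3: Squares mod 667: 532^1≡532, 532^2≡216, 532^4≡633, 532^8≡489; 13 = 8 + 4 + 1, so 532^13 ≡ 489·633·532 ≡ 55 (mod 667)

1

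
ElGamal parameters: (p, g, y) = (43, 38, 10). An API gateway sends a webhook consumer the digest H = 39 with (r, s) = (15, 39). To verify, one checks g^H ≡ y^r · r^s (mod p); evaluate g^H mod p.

11

Squares mod 43: 38^1≡38, 38^2≡25, 38^4≡23, 38^8≡13, 38^16≡40, 38^32≡9
39 = 32 + 4 + 2 + 1, so 38^39 ≡ 9·23·25·38 ≡ 11 (mod 43)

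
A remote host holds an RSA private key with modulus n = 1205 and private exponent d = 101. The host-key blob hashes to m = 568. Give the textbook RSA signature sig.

m^2 ≡ 568^2 = 322624 ≡ 889
m^4 ≡ 889^2 = 790321 ≡ 1046
m^8 ≡ 1046^2 = 1094116 ≡ 1181
m^16 ≡ 1181^2 = 1394761 ≡ 576
m^32 ≡ 576^2 = 331776 ≡ 401
m^64 ≡ 401^2 = 160801 ≡ 536
101 = 64 + 32 + 4 + 1, so m^101 ≡ 536·401·1046·568 ≡ 383 (mod 1205)

383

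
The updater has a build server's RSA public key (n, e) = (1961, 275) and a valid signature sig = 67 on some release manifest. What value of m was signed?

1434

Squares mod 1961: sig^1≡67, sig^2≡567, sig^4≡1846, sig^8≡1459, sig^16≡996, sig^32≡1711, sig^64≡1709, sig^128≡752, sig^256≡736
275 = 256 + 16 + 2 + 1, so sig^275 ≡ 736·996·567·67 ≡ 1434 (mod 1961)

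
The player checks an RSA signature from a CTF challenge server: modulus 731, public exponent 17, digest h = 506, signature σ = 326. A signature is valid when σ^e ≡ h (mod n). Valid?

no

Squares mod 731: σ^1≡326, σ^2≡281, σ^4≡13, σ^8≡169, σ^16≡52
17 = 16 + 1, so σ^17 ≡ 52·326 ≡ 139 (mod 731)
σ^17 mod 731 = 139, but h = 506.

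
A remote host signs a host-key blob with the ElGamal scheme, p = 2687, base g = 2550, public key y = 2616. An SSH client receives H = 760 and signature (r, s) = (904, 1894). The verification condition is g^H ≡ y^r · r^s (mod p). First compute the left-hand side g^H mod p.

2550^2 = 6502500 ≡ 2647
2550^4 ≡ 2647^2 = 7006609 ≡ 1600
2550^8 ≡ 1600^2 = 2560000 ≡ 1976
2550^16 ≡ 1976^2 = 3904576 ≡ 365
2550^32 ≡ 365^2 = 133225 ≡ 1562
2550^64 ≡ 1562^2 = 2439844 ≡ 48
2550^128 ≡ 48^2 = 2304
2550^256 ≡ 2304^2 = 5308416 ≡ 1591
2550^512 ≡ 1591^2 = 2531281 ≡ 127
760 = 512 + 128 + 64 + 32 + 16 + 8, so 2550^760 ≡ 127·2304·48·1562·365·1976 ≡ 517 (mod 2687)

517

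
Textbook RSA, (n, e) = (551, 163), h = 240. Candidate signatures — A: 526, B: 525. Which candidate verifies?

B

Candidate A: 526^2 = 276676 ≡ 74; 526^4 ≡ 74^2 = 5476 ≡ 517; 526^8 ≡ 517^2 = 267289 ≡ 54; 526^16 ≡ 54^2 = 2916 ≡ 161; 526^32 ≡ 161^2 = 25921 ≡ 24; 526^64 ≡ 24^2 = 576 ≡ 25; 526^128 ≡ 25^2 = 625 ≡ 74; 163 = 128 + 32 + 2 + 1, so 526^163 ≡ 74·24·74·526 ≡ 13 (mod 551)
Candidate B: 525^2 = 275625 ≡ 125; 525^4 ≡ 125^2 = 15625 ≡ 197; 525^8 ≡ 197^2 = 38809 ≡ 239; 525^16 ≡ 239^2 = 57121 ≡ 368; 525^32 ≡ 368^2 = 135424 ≡ 429; 525^64 ≡ 429^2 = 184041 ≡ 7; 525^128 ≡ 7^2 = 49; 163 = 128 + 32 + 2 + 1, so 525^163 ≡ 49·429·125·525 ≡ 240 (mod 551)
  → matches h = 240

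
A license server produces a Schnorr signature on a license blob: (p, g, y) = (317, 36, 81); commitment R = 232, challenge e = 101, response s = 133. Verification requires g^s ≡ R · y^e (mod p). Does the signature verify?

g^s mod p:
36^2 = 1296 ≡ 28
36^4 ≡ 28^2 = 784 ≡ 150
36^8 ≡ 150^2 = 22500 ≡ 310
36^16 ≡ 310^2 = 96100 ≡ 49
36^32 ≡ 49^2 = 2401 ≡ 182
36^64 ≡ 182^2 = 33124 ≡ 156
36^128 ≡ 156^2 = 24336 ≡ 244
133 = 128 + 4 + 1, so 36^133 ≡ 244·150·36 ≡ 148 (mod 317)
R · y^e mod p:
81^2 = 6561 ≡ 221
81^4 ≡ 221^2 = 48841 ≡ 23
81^8 ≡ 23^2 = 529 ≡ 212
81^16 ≡ 212^2 = 44944 ≡ 247
81^32 ≡ 247^2 = 61009 ≡ 145
81^64 ≡ 145^2 = 21025 ≡ 103
101 = 64 + 32 + 4 + 1, so 81^101 ≡ 103·145·23·81 ≡ 181 (mod 317)
232·181 = 41992 ≡ 148 (mod 317)
148 ≡ 148 (mod 317); signature holds.

verifies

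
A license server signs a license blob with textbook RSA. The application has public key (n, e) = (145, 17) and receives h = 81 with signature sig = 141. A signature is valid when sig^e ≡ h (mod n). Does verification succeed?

sig^17 mod 145 = 81
81 = h, so the signature checks out.

passes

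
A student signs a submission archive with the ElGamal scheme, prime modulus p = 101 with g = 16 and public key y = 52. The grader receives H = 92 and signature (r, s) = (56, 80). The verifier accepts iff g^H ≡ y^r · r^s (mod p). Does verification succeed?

passes

Left side g^H mod p:
16^92 mod 101 = 52
Right side y^r · r^s mod p:
52^56 mod 101 = 54
56^80 mod 101 = 87
54·87 = 4698 ≡ 52 (mod 101)
52 ≡ 52 (mod 101), so the signature is genuine.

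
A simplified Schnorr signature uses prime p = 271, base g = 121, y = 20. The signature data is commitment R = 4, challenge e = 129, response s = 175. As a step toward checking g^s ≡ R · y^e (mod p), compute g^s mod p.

121^2 = 14641 ≡ 7
121^4 ≡ 7^2 = 49
121^8 ≡ 49^2 = 2401 ≡ 233
121^16 ≡ 233^2 = 54289 ≡ 89
121^32 ≡ 89^2 = 7921 ≡ 62
121^64 ≡ 62^2 = 3844 ≡ 50
121^128 ≡ 50^2 = 2500 ≡ 61
175 = 128 + 32 + 8 + 4 + 2 + 1, so 121^175 ≡ 61·62·233·49·7·121 ≡ 83 (mod 271)

83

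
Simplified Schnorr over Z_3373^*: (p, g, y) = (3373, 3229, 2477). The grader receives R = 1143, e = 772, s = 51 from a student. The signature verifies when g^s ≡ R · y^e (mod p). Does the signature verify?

g^s mod p:
Squares mod 3373: 3229^1≡3229, 3229^2≡498, 3229^4≡1775, 3229^8≡243, 3229^16≡1708, 3229^32≡2992
51 = 32 + 16 + 2 + 1, so 3229^51 ≡ 2992·1708·498·3229 ≡ 660 (mod 3373)
R · y^e mod p:
Squares mod 3373: 2477^1≡2477, 2477^2≡42, 2477^4≡1764, 2477^8≡1790, 2477^16≡3123, 2477^32≡1786, 2477^64≡2311, 2477^128≡1262, 2477^256≡588, 2477^512≡1698
772 = 512 + 256 + 4, so 2477^772 ≡ 1698·588·1764 ≡ 1240 (mod 3373)
1143·1240 = 1417320 ≡ 660 (mod 3373)
660 ≡ 660 (mod 3373); signature holds.

verifies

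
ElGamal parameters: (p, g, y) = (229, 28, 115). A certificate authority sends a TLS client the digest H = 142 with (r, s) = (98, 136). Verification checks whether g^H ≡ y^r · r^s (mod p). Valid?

Left side g^H mod p:
28^2 = 784 ≡ 97
28^4 ≡ 97^2 = 9409 ≡ 20
28^8 ≡ 20^2 = 400 ≡ 171
28^16 ≡ 171^2 = 29241 ≡ 158
28^32 ≡ 158^2 = 24964 ≡ 3
28^64 ≡ 3^2 = 9
28^128 ≡ 9^2 = 81
142 = 128 + 8 + 4 + 2, so 28^142 ≡ 81·171·20·97 ≡ 80 (mod 229)
Right side y^r · r^s mod p:
115^2 = 13225 ≡ 172
115^4 ≡ 172^2 = 29584 ≡ 43
115^8 ≡ 43^2 = 1849 ≡ 17
115^16 ≡ 17^2 = 289 ≡ 60
115^32 ≡ 60^2 = 3600 ≡ 165
115^64 ≡ 165^2 = 27225 ≡ 203
98 = 64 + 32 + 2, so 115^98 ≡ 203·165·172 ≡ 187 (mod 229)
98^2 = 9604 ≡ 215
98^4 ≡ 215^2 = 46225 ≡ 196
98^8 ≡ 196^2 = 38416 ≡ 173
98^16 ≡ 173^2 = 29929 ≡ 159
98^32 ≡ 159^2 = 25281 ≡ 91
98^64 ≡ 91^2 = 8281 ≡ 37
98^128 ≡ 37^2 = 1369 ≡ 224
136 = 128 + 8, so 98^136 ≡ 224·173 ≡ 51 (mod 229)
187·51 = 9537 ≡ 148 (mod 229)
80 ≠ 148, so verification fails.

no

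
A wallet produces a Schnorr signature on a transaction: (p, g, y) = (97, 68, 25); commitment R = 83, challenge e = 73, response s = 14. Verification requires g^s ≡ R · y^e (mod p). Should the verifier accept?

reject

g^s mod p:
68^2 = 4624 ≡ 65
68^4 ≡ 65^2 = 4225 ≡ 54
68^8 ≡ 54^2 = 2916 ≡ 6
14 = 8 + 4 + 2, so 68^14 ≡ 6·54·65 ≡ 11 (mod 97)
R · y^e mod p:
25^2 = 625 ≡ 43
25^4 ≡ 43^2 = 1849 ≡ 6
25^8 ≡ 6^2 = 36
25^16 ≡ 36^2 = 1296 ≡ 35
25^32 ≡ 35^2 = 1225 ≡ 61
25^64 ≡ 61^2 = 3721 ≡ 35
73 = 64 + 8 + 1, so 25^73 ≡ 35·36·25 ≡ 72 (mod 97)
83·72 = 5976 ≡ 59 (mod 97)
11 ≠ 59; the check fails.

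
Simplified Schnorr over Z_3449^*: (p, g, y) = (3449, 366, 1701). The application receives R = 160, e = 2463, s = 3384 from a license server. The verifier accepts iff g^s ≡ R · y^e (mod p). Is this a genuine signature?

g^s mod p:
366^2 = 133956 ≡ 2894
366^4 ≡ 2894^2 = 8375236 ≡ 1064
366^8 ≡ 1064^2 = 1132096 ≡ 824
366^16 ≡ 824^2 = 678976 ≡ 2972
366^32 ≡ 2972^2 = 8832784 ≡ 3344
366^64 ≡ 3344^2 = 11182336 ≡ 678
366^128 ≡ 678^2 = 459684 ≡ 967
366^256 ≡ 967^2 = 935089 ≡ 410
366^512 ≡ 410^2 = 168100 ≡ 2548
366^1024 ≡ 2548^2 = 6492304 ≡ 1286
366^2048 ≡ 1286^2 = 1653796 ≡ 1725
3384 = 2048 + 1024 + 256 + 32 + 16 + 8, so 366^3384 ≡ 1725·1286·410·3344·2972·824 ≡ 3332 (mod 3449)
R · y^e mod p:
1701^2 = 2893401 ≡ 3139
1701^4 ≡ 3139^2 = 9853321 ≡ 2977
1701^8 ≡ 2977^2 = 8862529 ≡ 2048
1701^16 ≡ 2048^2 = 4194304 ≡ 320
1701^32 ≡ 320^2 = 102400 ≡ 2379
1701^64 ≡ 2379^2 = 5659641 ≡ 3281
1701^128 ≡ 3281^2 = 10764961 ≡ 632
1701^256 ≡ 632^2 = 399424 ≡ 2789
1701^512 ≡ 2789^2 = 7778521 ≡ 1026
1701^1024 ≡ 1026^2 = 1052676 ≡ 731
1701^2048 ≡ 731^2 = 534361 ≡ 3215
2463 = 2048 + 256 + 128 + 16 + 8 + 4 + 2 + 1, so 1701^2463 ≡ 3215·2789·632·320·2048·2977·3139·1701 ≡ 2004 (mod 3449)
160·2004 = 320640 ≡ 3332 (mod 3449)
3332 ≡ 3332 (mod 3449); signature holds.

genuine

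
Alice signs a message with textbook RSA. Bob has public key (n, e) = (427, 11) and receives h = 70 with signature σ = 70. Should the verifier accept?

σ^2 ≡ 70^2 = 4900 ≡ 203
σ^4 ≡ 203^2 = 41209 ≡ 217
σ^8 ≡ 217^2 = 47089 ≡ 119
11 = 8 + 2 + 1, so σ^11 ≡ 119·203·70 ≡ 70 (mod 427)
70 = h, so the signature checks out.

accept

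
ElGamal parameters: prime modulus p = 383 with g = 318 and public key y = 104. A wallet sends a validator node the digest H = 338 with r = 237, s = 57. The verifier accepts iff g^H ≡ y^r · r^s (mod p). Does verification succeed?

Left side g^H mod p:
318^2 = 101124 ≡ 12
318^4 ≡ 12^2 = 144
318^8 ≡ 144^2 = 20736 ≡ 54
318^16 ≡ 54^2 = 2916 ≡ 235
318^32 ≡ 235^2 = 55225 ≡ 73
318^64 ≡ 73^2 = 5329 ≡ 350
318^128 ≡ 350^2 = 122500 ≡ 323
318^256 ≡ 323^2 = 104329 ≡ 153
338 = 256 + 64 + 16 + 2, so 318^338 ≡ 153·350·235·12 ≡ 228 (mod 383)
Right side y^r · r^s mod p:
104^2 = 10816 ≡ 92
104^4 ≡ 92^2 = 8464 ≡ 38
104^8 ≡ 38^2 = 1444 ≡ 295
104^16 ≡ 295^2 = 87025 ≡ 84
104^32 ≡ 84^2 = 7056 ≡ 162
104^64 ≡ 162^2 = 26244 ≡ 200
104^128 ≡ 200^2 = 40000 ≡ 168
237 = 128 + 64 + 32 + 8 + 4 + 1, so 104^237 ≡ 168·200·162·295·38·104 ≡ 335 (mod 383)
237^2 = 56169 ≡ 251
237^4 ≡ 251^2 = 63001 ≡ 189
237^8 ≡ 189^2 = 35721 ≡ 102
237^16 ≡ 102^2 = 10404 ≡ 63
237^32 ≡ 63^2 = 3969 ≡ 139
57 = 32 + 16 + 8 + 1, so 237^57 ≡ 139·63·102·237 ≡ 341 (mod 383)
335·341 = 114235 ≡ 101 (mod 383)
228 ≠ 101, so verification fails.

fails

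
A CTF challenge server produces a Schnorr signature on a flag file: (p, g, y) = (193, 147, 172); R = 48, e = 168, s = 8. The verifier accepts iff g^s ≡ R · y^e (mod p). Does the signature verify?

g^s mod p:
147^2 = 21609 ≡ 186
147^4 ≡ 186^2 = 34596 ≡ 49
147^8 ≡ 49^2 = 2401 ≡ 85
R · y^e mod p:
172^2 = 29584 ≡ 55
172^4 ≡ 55^2 = 3025 ≡ 130
172^8 ≡ 130^2 = 16900 ≡ 109
172^16 ≡ 109^2 = 11881 ≡ 108
172^32 ≡ 108^2 = 11664 ≡ 84
172^64 ≡ 84^2 = 7056 ≡ 108
172^128 ≡ 108^2 = 11664 ≡ 84
168 = 128 + 32 + 8, so 172^168 ≡ 84·84·109 ≡ 192 (mod 193)
48·192 = 9216 ≡ 145 (mod 193)
85 ≠ 145; the check fails.

does not verify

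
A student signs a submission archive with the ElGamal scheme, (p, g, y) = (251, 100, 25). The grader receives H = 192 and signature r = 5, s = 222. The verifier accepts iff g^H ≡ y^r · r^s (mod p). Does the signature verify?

Left side g^H mod p:
Squares mod 251: 100^1≡100, 100^2≡211, 100^4≡94, 100^8≡51, 100^16≡91, 100^32≡249, 100^64≡4, 100^128≡16
192 = 128 + 64, so 100^192 ≡ 16·4 ≡ 64 (mod 251)
Right side y^r · r^s mod p:
Squares mod 251: 25^1≡25, 25^2≡123, 25^4≡69
5 = 4 + 1, so 25^5 ≡ 69·25 ≡ 219 (mod 251)
Squares mod 251: 5^1≡5, 5^2≡25, 5^4≡123, 5^8≡69, 5^16≡243, 5^32≡64, 5^64≡80, 5^128≡125
222 = 128 + 64 + 16 + 8 + 4 + 2, so 5^222 ≡ 125·80·243·69·123·25 ≡ 249 (mod 251)
219·249 = 54531 ≡ 64 (mod 251)
64 ≡ 64 (mod 251), so the signature is genuine.

verifies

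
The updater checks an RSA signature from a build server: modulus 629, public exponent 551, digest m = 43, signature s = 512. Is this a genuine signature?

genuine

Squares mod 629: s^1≡512, s^2≡480, s^4≡186, s^8≡1, s^16≡1, s^32≡1, s^64≡1, s^128≡1, s^256≡1, s^512≡1
551 = 512 + 32 + 4 + 2 + 1, so s^551 ≡ 1·1·186·480·512 ≡ 43 (mod 629)
Since 43 equals the digest 43, verification succeeds.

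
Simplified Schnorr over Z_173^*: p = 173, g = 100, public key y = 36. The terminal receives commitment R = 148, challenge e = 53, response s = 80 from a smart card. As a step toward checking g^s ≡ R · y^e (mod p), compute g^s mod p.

100^2 = 10000 ≡ 139
100^4 ≡ 139^2 = 19321 ≡ 118
100^8 ≡ 118^2 = 13924 ≡ 84
100^16 ≡ 84^2 = 7056 ≡ 136
100^32 ≡ 136^2 = 18496 ≡ 158
100^64 ≡ 158^2 = 24964 ≡ 52
80 = 64 + 16, so 100^80 ≡ 52·136 ≡ 152 (mod 173)

152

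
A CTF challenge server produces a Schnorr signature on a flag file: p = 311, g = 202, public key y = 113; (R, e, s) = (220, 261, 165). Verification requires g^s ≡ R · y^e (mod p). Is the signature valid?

g^s mod p:
202^2 = 40804 ≡ 63
202^4 ≡ 63^2 = 3969 ≡ 237
202^8 ≡ 237^2 = 56169 ≡ 189
202^16 ≡ 189^2 = 35721 ≡ 267
202^32 ≡ 267^2 = 71289 ≡ 70
202^64 ≡ 70^2 = 4900 ≡ 235
202^128 ≡ 235^2 = 55225 ≡ 178
165 = 128 + 32 + 4 + 1, so 202^165 ≡ 178·70·237·202 ≡ 222 (mod 311)
R · y^e mod p:
113^2 = 12769 ≡ 18
113^4 ≡ 18^2 = 324 ≡ 13
113^8 ≡ 13^2 = 169
113^16 ≡ 169^2 = 28561 ≡ 260
113^32 ≡ 260^2 = 67600 ≡ 113
113^64 ≡ 113^2 = 12769 ≡ 18
113^128 ≡ 18^2 = 324 ≡ 13
113^256 ≡ 13^2 = 169
261 = 256 + 4 + 1, so 113^261 ≡ 169·13·113 ≡ 83 (mod 311)
220·83 = 18260 ≡ 222 (mod 311)
222 ≡ 222 (mod 311); signature holds.

valid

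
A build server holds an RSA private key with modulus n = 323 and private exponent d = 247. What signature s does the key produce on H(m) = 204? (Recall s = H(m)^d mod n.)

306

(H(m))^2 ≡ 204^2 = 41616 ≡ 272
(H(m))^4 ≡ 272^2 = 73984 ≡ 17
(H(m))^8 ≡ 17^2 = 289
(H(m))^16 ≡ 289^2 = 83521 ≡ 187
(H(m))^32 ≡ 187^2 = 34969 ≡ 85
(H(m))^64 ≡ 85^2 = 7225 ≡ 119
(H(m))^128 ≡ 119^2 = 14161 ≡ 272
247 = 128 + 64 + 32 + 16 + 4 + 2 + 1, so (H(m))^247 ≡ 272·119·85·187·17·272·204 ≡ 306 (mod 323)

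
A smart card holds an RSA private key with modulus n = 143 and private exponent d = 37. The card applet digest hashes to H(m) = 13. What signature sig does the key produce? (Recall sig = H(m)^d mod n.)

(H(m))^2 ≡ 13^2 = 169 ≡ 26
(H(m))^4 ≡ 26^2 = 676 ≡ 104
(H(m))^8 ≡ 104^2 = 10816 ≡ 91
(H(m))^16 ≡ 91^2 = 8281 ≡ 130
(H(m))^32 ≡ 130^2 = 16900 ≡ 26
37 = 32 + 4 + 1, so (H(m))^37 ≡ 26·104·13 ≡ 117 (mod 143)

117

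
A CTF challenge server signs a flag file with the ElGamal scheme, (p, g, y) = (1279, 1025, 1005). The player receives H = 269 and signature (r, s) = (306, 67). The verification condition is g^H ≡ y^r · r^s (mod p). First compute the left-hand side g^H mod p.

114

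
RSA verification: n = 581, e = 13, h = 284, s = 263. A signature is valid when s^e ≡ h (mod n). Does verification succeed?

passes

Squares mod 581: s^1≡263, s^2≡30, s^4≡319, s^8≡86
13 = 8 + 4 + 1, so s^13 ≡ 86·319·263 ≡ 284 (mod 581)
s^13 mod 581 = 284 matches h.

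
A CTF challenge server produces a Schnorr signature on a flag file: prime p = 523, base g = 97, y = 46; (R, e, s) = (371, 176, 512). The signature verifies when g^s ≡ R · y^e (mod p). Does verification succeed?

fails

g^s mod p:
97^2 = 9409 ≡ 518
97^4 ≡ 518^2 = 268324 ≡ 25
97^8 ≡ 25^2 = 625 ≡ 102
97^16 ≡ 102^2 = 10404 ≡ 467
97^32 ≡ 467^2 = 218089 ≡ 521
97^64 ≡ 521^2 = 271441 ≡ 4
97^128 ≡ 4^2 = 16
97^256 ≡ 16^2 = 256
97^512 ≡ 256^2 = 65536 ≡ 161
R · y^e mod p:
46^2 = 2116 ≡ 24
46^4 ≡ 24^2 = 576 ≡ 53
46^8 ≡ 53^2 = 2809 ≡ 194
46^16 ≡ 194^2 = 37636 ≡ 503
46^32 ≡ 503^2 = 253009 ≡ 400
46^64 ≡ 400^2 = 160000 ≡ 485
46^128 ≡ 485^2 = 235225 ≡ 398
176 = 128 + 32 + 16, so 46^176 ≡ 398·400·503 ≡ 24 (mod 523)
371·24 = 8904 ≡ 13 (mod 523)
161 ≠ 13; the check fails.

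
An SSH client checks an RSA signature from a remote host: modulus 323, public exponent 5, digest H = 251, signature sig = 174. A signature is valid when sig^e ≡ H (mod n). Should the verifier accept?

reject

sig^2 ≡ 174^2 = 30276 ≡ 237
sig^4 ≡ 237^2 = 56169 ≡ 290
5 = 4 + 1, so sig^5 ≡ 290·174 ≡ 72 (mod 323)
The recovered value 72 does not match the digest 251.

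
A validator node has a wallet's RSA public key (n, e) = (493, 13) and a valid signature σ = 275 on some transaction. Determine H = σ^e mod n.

437

σ^13 mod 493 = 437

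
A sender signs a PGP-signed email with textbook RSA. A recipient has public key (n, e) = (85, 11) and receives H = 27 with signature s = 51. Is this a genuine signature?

forged

s^2 ≡ 51^2 = 2601 ≡ 51
s^4 ≡ 51^2 = 2601 ≡ 51
s^8 ≡ 51^2 = 2601 ≡ 51
11 = 8 + 2 + 1, so s^11 ≡ 51·51·51 ≡ 51 (mod 85)
The recovered value 51 does not match the digest 27.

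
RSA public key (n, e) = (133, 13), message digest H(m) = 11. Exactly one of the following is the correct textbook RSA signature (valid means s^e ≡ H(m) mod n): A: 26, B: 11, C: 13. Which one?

B

Candidate A: Squares mod 133: 26^1≡26, 26^2≡11, 26^4≡121, 26^8≡11; 13 = 8 + 4 + 1, so 26^13 ≡ 11·121·26 ≡ 26 (mod 133)
Candidate B: Squares mod 133: 11^1≡11, 11^2≡121, 11^4≡11, 11^8≡121; 13 = 8 + 4 + 1, so 11^13 ≡ 121·11·11 ≡ 11 (mod 133)
  → matches H(m) = 11
Candidate C: Squares mod 133: 13^1≡13, 13^2≡36, 13^4≡99, 13^8≡92; 13 = 8 + 4 + 1, so 13^13 ≡ 92·99·13 ≡ 34 (mod 133)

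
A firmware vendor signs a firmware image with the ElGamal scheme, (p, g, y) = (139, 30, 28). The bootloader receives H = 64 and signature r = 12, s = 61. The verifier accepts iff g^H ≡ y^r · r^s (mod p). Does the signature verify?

Left side g^H mod p:
Squares mod 139: 30^1≡30, 30^2≡66, 30^4≡47, 30^8≡124, 30^16≡86, 30^32≡29, 30^64≡7
30^64 ≡ 7 (mod 139)
Right side y^r · r^s mod p:
Squares mod 139: 28^1≡28, 28^2≡89, 28^4≡137, 28^8≡4
12 = 8 + 4, so 28^12 ≡ 4·137 ≡ 131 (mod 139)
Squares mod 139: 12^1≡12, 12^2≡5, 12^4≡25, 12^8≡69, 12^16≡35, 12^32≡113
61 = 32 + 16 + 8 + 4 + 1, so 12^61 ≡ 113·35·69·25·12 ≡ 2 (mod 139)
131·2 = 262 ≡ 123 (mod 139)
7 ≠ 123, so verification fails.

does not verify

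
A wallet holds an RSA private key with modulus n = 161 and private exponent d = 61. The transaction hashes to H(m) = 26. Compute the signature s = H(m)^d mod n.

131

(H(m))^2 ≡ 26^2 = 676 ≡ 32
(H(m))^4 ≡ 32^2 = 1024 ≡ 58
(H(m))^8 ≡ 58^2 = 3364 ≡ 144
(H(m))^16 ≡ 144^2 = 20736 ≡ 128
(H(m))^32 ≡ 128^2 = 16384 ≡ 123
61 = 32 + 16 + 8 + 4 + 1, so (H(m))^61 ≡ 123·128·144·58·26 ≡ 131 (mod 161)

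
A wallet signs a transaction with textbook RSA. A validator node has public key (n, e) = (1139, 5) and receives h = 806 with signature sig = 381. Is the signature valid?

invalid

sig^2 ≡ 381^2 = 145161 ≡ 508
sig^4 ≡ 508^2 = 258064 ≡ 650
5 = 4 + 1, so sig^5 ≡ 650·381 ≡ 487 (mod 1139)
sig^5 mod 1139 = 487, but h = 806.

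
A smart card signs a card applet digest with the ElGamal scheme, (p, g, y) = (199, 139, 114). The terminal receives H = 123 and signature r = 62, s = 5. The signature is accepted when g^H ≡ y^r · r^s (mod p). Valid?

yes

Left side g^H mod p:
139^2 = 19321 ≡ 18
139^4 ≡ 18^2 = 324 ≡ 125
139^8 ≡ 125^2 = 15625 ≡ 103
139^16 ≡ 103^2 = 10609 ≡ 62
139^32 ≡ 62^2 = 3844 ≡ 63
139^64 ≡ 63^2 = 3969 ≡ 188
123 = 64 + 32 + 16 + 8 + 2 + 1, so 139^123 ≡ 188·63·62·103·18·139 ≡ 18 (mod 199)
Right side y^r · r^s mod p:
114^2 = 12996 ≡ 61
114^4 ≡ 61^2 = 3721 ≡ 139
114^8 ≡ 139^2 = 19321 ≡ 18
114^16 ≡ 18^2 = 324 ≡ 125
114^32 ≡ 125^2 = 15625 ≡ 103
62 = 32 + 16 + 8 + 4 + 2, so 114^62 ≡ 103·125·18·139·61 ≡ 63 (mod 199)
62^2 = 3844 ≡ 63
62^4 ≡ 63^2 = 3969 ≡ 188
5 = 4 + 1, so 62^5 ≡ 188·62 ≡ 114 (mod 199)
63·114 = 7182 ≡ 18 (mod 199)
18 ≡ 18 (mod 199), so the signature is genuine.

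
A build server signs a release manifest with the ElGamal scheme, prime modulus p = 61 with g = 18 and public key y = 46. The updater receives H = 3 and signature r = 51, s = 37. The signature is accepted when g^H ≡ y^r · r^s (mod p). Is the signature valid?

Left side g^H mod p:
Squares mod 61: 18^1≡18, 18^2≡19
3 = 2 + 1, so 18^3 ≡ 19·18 ≡ 37 (mod 61)
Right side y^r · r^s mod p:
Squares mod 61: 46^1≡46, 46^2≡42, 46^4≡56, 46^8≡25, 46^16≡15, 46^32≡42
51 = 32 + 16 + 2 + 1, so 46^51 ≡ 42·15·42·46 ≡ 27 (mod 61)
Squares mod 61: 51^1≡51, 51^2≡39, 51^4≡57, 51^8≡16, 51^16≡12, 51^32≡22
37 = 32 + 4 + 1, so 51^37 ≡ 22·57·51 ≡ 26 (mod 61)
27·26 = 702 ≡ 31 (mod 61)
37 ≠ 31, so verification fails.

invalid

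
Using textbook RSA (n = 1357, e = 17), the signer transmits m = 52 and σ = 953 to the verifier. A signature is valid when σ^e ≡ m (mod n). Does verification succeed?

fails

σ^2 ≡ 953^2 = 908209 ≡ 376
σ^4 ≡ 376^2 = 141376 ≡ 248
σ^8 ≡ 248^2 = 61504 ≡ 439
σ^16 ≡ 439^2 = 192721 ≡ 27
17 = 16 + 1, so σ^17 ≡ 27·953 ≡ 1305 (mod 1357)
The recovered value 1305 does not match the digest 52.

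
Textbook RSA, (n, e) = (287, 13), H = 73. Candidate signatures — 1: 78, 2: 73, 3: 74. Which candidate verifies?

2

Candidate 1: Squares mod 287: 78^1≡78, 78^2≡57, 78^4≡92, 78^8≡141; 13 = 8 + 4 + 1, so 78^13 ≡ 141·92·78 ≡ 141 (mod 287)
Candidate 2: Squares mod 287: 73^1≡73, 73^2≡163, 73^4≡165, 73^8≡247; 13 = 8 + 4 + 1, so 73^13 ≡ 247·165·73 ≡ 73 (mod 287)
  → matches H = 73
Candidate 3: Squares mod 287: 74^1≡74, 74^2≡23, 74^4≡242, 74^8≡16; 13 = 8 + 4 + 1, so 74^13 ≡ 16·242·74 ≡ 102 (mod 287)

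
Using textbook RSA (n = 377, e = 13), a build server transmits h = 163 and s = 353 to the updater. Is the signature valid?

s^2 ≡ 353^2 = 124609 ≡ 199
s^4 ≡ 199^2 = 39601 ≡ 16
s^8 ≡ 16^2 = 256
13 = 8 + 4 + 1, so s^13 ≡ 256·16·353 ≡ 93 (mod 377)
The recovered value 93 does not match the digest 163.

invalid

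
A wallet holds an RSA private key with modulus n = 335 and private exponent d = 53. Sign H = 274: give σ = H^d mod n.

H^2 ≡ 274^2 = 75076 ≡ 36
H^4 ≡ 36^2 = 1296 ≡ 291
H^8 ≡ 291^2 = 84681 ≡ 261
H^16 ≡ 261^2 = 68121 ≡ 116
H^32 ≡ 116^2 = 13456 ≡ 56
53 = 32 + 16 + 4 + 1, so H^53 ≡ 56·116·291·274 ≡ 189 (mod 335)

189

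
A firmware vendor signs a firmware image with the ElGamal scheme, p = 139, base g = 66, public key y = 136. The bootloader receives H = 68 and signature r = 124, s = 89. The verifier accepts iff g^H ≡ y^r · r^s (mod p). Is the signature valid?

invalid

Left side g^H mod p:
Squares mod 139: 66^1≡66, 66^2≡47, 66^4≡124, 66^8≡86, 66^16≡29, 66^32≡7, 66^64≡49
68 = 64 + 4, so 66^68 ≡ 49·124 ≡ 99 (mod 139)
Right side y^r · r^s mod p:
Squares mod 139: 136^1≡136, 136^2≡9, 136^4≡81, 136^8≡28, 136^16≡89, 136^32≡137, 136^64≡4
124 = 64 + 32 + 16 + 8 + 4, so 136^124 ≡ 4·137·89·28·81 ≡ 86 (mod 139)
Squares mod 139: 124^1≡124, 124^2≡86, 124^4≡29, 124^8≡7, 124^16≡49, 124^32≡38, 124^64≡54
89 = 64 + 16 + 8 + 1, so 124^89 ≡ 54·49·7·124 ≡ 31 (mod 139)
86·31 = 2666 ≡ 25 (mod 139)
99 ≠ 25, so verification fails.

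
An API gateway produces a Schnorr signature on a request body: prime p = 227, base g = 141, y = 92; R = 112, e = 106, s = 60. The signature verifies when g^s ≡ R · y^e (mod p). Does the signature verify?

does not verify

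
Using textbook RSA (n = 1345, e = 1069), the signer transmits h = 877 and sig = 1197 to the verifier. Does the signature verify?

verifies

Squares mod 1345: sig^1≡1197, sig^2≡384, sig^4≡851, sig^8≡591, sig^16≡926, sig^32≡711, sig^64≡1146, sig^128≡596, sig^256≡136, sig^512≡1011, sig^1024≡1266
1069 = 1024 + 32 + 8 + 4 + 1, so sig^1069 ≡ 1266·711·591·851·1197 ≡ 877 (mod 1345)
877 = h, so the signature checks out.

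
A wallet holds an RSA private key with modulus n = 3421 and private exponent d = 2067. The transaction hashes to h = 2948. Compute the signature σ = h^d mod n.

825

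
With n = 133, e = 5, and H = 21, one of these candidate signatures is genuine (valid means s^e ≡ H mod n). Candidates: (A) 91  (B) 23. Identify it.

A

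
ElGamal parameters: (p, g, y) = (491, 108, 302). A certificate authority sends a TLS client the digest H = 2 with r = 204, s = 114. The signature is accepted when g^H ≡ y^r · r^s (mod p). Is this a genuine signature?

genuine

Left side g^H mod p:
Squares mod 491: 108^1≡108, 108^2≡371
108^2 ≡ 371 (mod 491)
Right side y^r · r^s mod p:
Squares mod 491: 302^1≡302, 302^2≡369, 302^4≡154, 302^8≡148, 302^16≡300, 302^32≡147, 302^64≡5, 302^128≡25
204 = 128 + 64 + 8 + 4, so 302^204 ≡ 25·5·148·154 ≡ 218 (mod 491)
Squares mod 491: 204^1≡204, 204^2≡372, 204^4≡413, 204^8≡192, 204^16≡39, 204^32≡48, 204^64≡340
114 = 64 + 32 + 16 + 2, so 204^114 ≡ 340·48·39·372 ≡ 49 (mod 491)
218·49 = 10682 ≡ 371 (mod 491)
371 ≡ 371 (mod 491), so the signature is genuine.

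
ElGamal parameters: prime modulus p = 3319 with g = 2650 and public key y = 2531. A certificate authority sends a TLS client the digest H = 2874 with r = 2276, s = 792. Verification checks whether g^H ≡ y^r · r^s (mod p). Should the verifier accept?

accept

Left side g^H mod p:
Squares mod 3319: 2650^1≡2650, 2650^2≡2815, 2650^4≡1772, 2650^8≡210, 2650^16≡953, 2650^32≡2122, 2650^64≡2320, 2650^128≡2301, 2650^256≡796, 2650^512≡3006, 2650^1024≡1718, 2650^2048≡933
2874 = 2048 + 512 + 256 + 32 + 16 + 8 + 2, so 2650^2874 ≡ 933·3006·796·2122·953·210·2815 ≡ 2114 (mod 3319)
Right side y^r · r^s mod p:
Squares mod 3319: 2531^1≡2531, 2531^2≡291, 2531^4≡1706, 2531^8≡2992, 2531^16≡721, 2531^32≡2077, 2531^64≡2548, 2531^128≡340, 2531^256≡2754, 2531^512≡601, 2531^1024≡2749, 2531^2048≡2957
2276 = 2048 + 128 + 64 + 32 + 4, so 2531^2276 ≡ 2957·340·2548·2077·1706 ≡ 2548 (mod 3319)
Squares mod 3319: 2276^1≡2276, 2276^2≡2536, 2276^4≡2393, 2276^8≡1174, 2276^16≡891, 2276^32≡640, 2276^64≡1363, 2276^128≡2448, 2276^256≡1909, 2276^512≡19
792 = 512 + 256 + 16 + 8, so 2276^792 ≡ 19·1909·891·1174 ≡ 2098 (mod 3319)
2548·2098 = 5345704 ≡ 2114 (mod 3319)
2114 ≡ 2114 (mod 3319), so the signature is genuine.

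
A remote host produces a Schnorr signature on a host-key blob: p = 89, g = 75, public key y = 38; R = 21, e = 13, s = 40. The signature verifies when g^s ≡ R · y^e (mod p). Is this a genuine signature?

g^s mod p:
75^40 mod 89 = 64
R · y^e mod p:
38^13 mod 89 = 62
21·62 = 1302 ≡ 56 (mod 89)
64 ≠ 56; the check fails.

forged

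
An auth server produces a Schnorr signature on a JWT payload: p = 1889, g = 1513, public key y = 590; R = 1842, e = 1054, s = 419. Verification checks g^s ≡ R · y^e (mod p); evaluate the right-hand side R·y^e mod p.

822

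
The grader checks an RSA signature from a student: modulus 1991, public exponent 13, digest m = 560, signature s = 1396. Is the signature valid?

s^2 ≡ 1396^2 = 1948816 ≡ 1618
s^4 ≡ 1618^2 = 2617924 ≡ 1750
s^8 ≡ 1750^2 = 3062500 ≡ 342
13 = 8 + 4 + 1, so s^13 ≡ 342·1750·1396 ≡ 769 (mod 1991)
s^13 mod 1991 = 769, but m = 560.

invalid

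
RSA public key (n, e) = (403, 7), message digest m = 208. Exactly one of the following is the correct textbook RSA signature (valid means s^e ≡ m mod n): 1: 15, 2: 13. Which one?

Candidate 1: 15^2 = 225; 15^4 ≡ 225^2 = 50625 ≡ 250; 7 = 4 + 2 + 1, so 15^7 ≡ 250·225·15 ≡ 271 (mod 403)
Candidate 2: 13^2 = 169; 13^4 ≡ 169^2 = 28561 ≡ 351; 7 = 4 + 2 + 1, so 13^7 ≡ 351·169·13 ≡ 208 (mod 403)
  → matches m = 208

2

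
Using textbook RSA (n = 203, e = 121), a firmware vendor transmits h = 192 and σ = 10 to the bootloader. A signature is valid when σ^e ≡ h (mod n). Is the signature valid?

valid

σ^2 ≡ 10^2 = 100
σ^4 ≡ 100^2 = 10000 ≡ 53
σ^8 ≡ 53^2 = 2809 ≡ 170
σ^16 ≡ 170^2 = 28900 ≡ 74
σ^32 ≡ 74^2 = 5476 ≡ 198
σ^64 ≡ 198^2 = 39204 ≡ 25
121 = 64 + 32 + 16 + 8 + 1, so σ^121 ≡ 25·198·74·170·10 ≡ 192 (mod 203)
σ^121 mod 203 = 192 matches h.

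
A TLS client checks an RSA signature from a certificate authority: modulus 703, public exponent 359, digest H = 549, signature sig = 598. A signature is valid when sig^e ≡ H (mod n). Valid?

yes

sig^2 ≡ 598^2 = 357604 ≡ 480
sig^4 ≡ 480^2 = 230400 ≡ 519
sig^8 ≡ 519^2 = 269361 ≡ 112
sig^16 ≡ 112^2 = 12544 ≡ 593
sig^32 ≡ 593^2 = 351649 ≡ 149
sig^64 ≡ 149^2 = 22201 ≡ 408
sig^128 ≡ 408^2 = 166464 ≡ 556
sig^256 ≡ 556^2 = 309136 ≡ 519
359 = 256 + 64 + 32 + 4 + 2 + 1, so sig^359 ≡ 519·408·149·519·480·598 ≡ 549 (mod 703)
Since 549 equals the digest 549, verification succeeds.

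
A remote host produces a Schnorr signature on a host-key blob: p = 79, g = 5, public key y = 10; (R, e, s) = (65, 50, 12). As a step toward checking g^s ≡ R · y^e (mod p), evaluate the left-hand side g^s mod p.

5^2 = 25
5^4 ≡ 25^2 = 625 ≡ 72
5^8 ≡ 72^2 = 5184 ≡ 49
12 = 8 + 4, so 5^12 ≡ 49·72 ≡ 52 (mod 79)

52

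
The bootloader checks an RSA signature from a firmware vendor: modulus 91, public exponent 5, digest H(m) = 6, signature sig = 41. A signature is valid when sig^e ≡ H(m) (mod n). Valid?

Squares mod 91: sig^1≡41, sig^2≡43, sig^4≡29
5 = 4 + 1, so sig^5 ≡ 29·41 ≡ 6 (mod 91)
Since 6 equals the digest 6, verification succeeds.

yes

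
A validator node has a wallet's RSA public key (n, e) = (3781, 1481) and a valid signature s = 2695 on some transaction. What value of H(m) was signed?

631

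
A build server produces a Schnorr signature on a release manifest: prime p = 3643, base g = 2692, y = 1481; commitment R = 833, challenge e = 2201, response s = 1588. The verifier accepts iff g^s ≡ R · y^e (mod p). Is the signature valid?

invalid

g^s mod p:
2692^2 = 7246864 ≡ 937
2692^4 ≡ 937^2 = 877969 ≡ 6
2692^8 ≡ 6^2 = 36
2692^16 ≡ 36^2 = 1296
2692^32 ≡ 1296^2 = 1679616 ≡ 193
2692^64 ≡ 193^2 = 37249 ≡ 819
2692^128 ≡ 819^2 = 670761 ≡ 449
2692^256 ≡ 449^2 = 201601 ≡ 1236
2692^512 ≡ 1236^2 = 1527696 ≡ 1279
2692^1024 ≡ 1279^2 = 1635841 ≡ 134
1588 = 1024 + 512 + 32 + 16 + 4, so 2692^1588 ≡ 134·1279·193·1296·6 ≡ 1081 (mod 3643)
R · y^e mod p:
1481^2 = 2193361 ≡ 275
1481^4 ≡ 275^2 = 75625 ≡ 2765
1481^8 ≡ 2765^2 = 7645225 ≡ 2211
1481^16 ≡ 2211^2 = 4888521 ≡ 3258
1481^32 ≡ 3258^2 = 10614564 ≡ 2505
1481^64 ≡ 2505^2 = 6275025 ≡ 1779
1481^128 ≡ 1779^2 = 3164841 ≡ 2717
1481^256 ≡ 2717^2 = 7382089 ≡ 1371
1481^512 ≡ 1371^2 = 1879641 ≡ 3496
1481^1024 ≡ 3496^2 = 12222016 ≡ 3394
1481^2048 ≡ 3394^2 = 11519236 ≡ 70
2201 = 2048 + 128 + 16 + 8 + 1, so 1481^2201 ≡ 70·2717·3258·2211·1481 ≡ 1197 (mod 3643)
833·1197 = 997101 ≡ 2562 (mod 3643)
1081 ≠ 2562; the check fails.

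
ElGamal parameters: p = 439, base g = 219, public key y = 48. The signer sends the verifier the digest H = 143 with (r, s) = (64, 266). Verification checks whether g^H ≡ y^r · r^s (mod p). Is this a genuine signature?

forged

Left side g^H mod p:
219^2 = 47961 ≡ 110
219^4 ≡ 110^2 = 12100 ≡ 247
219^8 ≡ 247^2 = 61009 ≡ 427
219^16 ≡ 427^2 = 182329 ≡ 144
219^32 ≡ 144^2 = 20736 ≡ 103
219^64 ≡ 103^2 = 10609 ≡ 73
219^128 ≡ 73^2 = 5329 ≡ 61
143 = 128 + 8 + 4 + 2 + 1, so 219^143 ≡ 61·427·247·110·219 ≡ 431 (mod 439)
Right side y^r · r^s mod p:
48^2 = 2304 ≡ 109
48^4 ≡ 109^2 = 11881 ≡ 28
48^8 ≡ 28^2 = 784 ≡ 345
48^16 ≡ 345^2 = 119025 ≡ 56
48^32 ≡ 56^2 = 3136 ≡ 63
48^64 ≡ 63^2 = 3969 ≡ 18
64^2 = 4096 ≡ 145
64^4 ≡ 145^2 = 21025 ≡ 392
64^8 ≡ 392^2 = 153664 ≡ 14
64^16 ≡ 14^2 = 196
64^32 ≡ 196^2 = 38416 ≡ 223
64^64 ≡ 223^2 = 49729 ≡ 122
64^128 ≡ 122^2 = 14884 ≡ 397
64^256 ≡ 397^2 = 157609 ≡ 8
266 = 256 + 8 + 2, so 64^266 ≡ 8·14·145 ≡ 436 (mod 439)
18·436 = 7848 ≡ 385 (mod 439)
431 ≠ 385, so verification fails.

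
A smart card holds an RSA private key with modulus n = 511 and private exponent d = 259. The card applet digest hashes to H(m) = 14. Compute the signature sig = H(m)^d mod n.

(H(m))^2 ≡ 14^2 = 196
(H(m))^4 ≡ 196^2 = 38416 ≡ 91
(H(m))^8 ≡ 91^2 = 8281 ≡ 105
(H(m))^16 ≡ 105^2 = 11025 ≡ 294
(H(m))^32 ≡ 294^2 = 86436 ≡ 77
(H(m))^64 ≡ 77^2 = 5929 ≡ 308
(H(m))^128 ≡ 308^2 = 94864 ≡ 329
(H(m))^256 ≡ 329^2 = 108241 ≡ 420
259 = 256 + 2 + 1, so (H(m))^259 ≡ 420·196·14 ≡ 175 (mod 511)

175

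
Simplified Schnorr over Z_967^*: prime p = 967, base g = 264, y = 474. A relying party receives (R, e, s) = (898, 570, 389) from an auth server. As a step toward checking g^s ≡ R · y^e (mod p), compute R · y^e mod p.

94

474^570 mod 967 = 349
R · y^e ≡ 898·349 = 313402 ≡ 94 (mod 967)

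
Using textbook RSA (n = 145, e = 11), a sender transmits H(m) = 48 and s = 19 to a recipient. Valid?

no

Squares mod 145: s^1≡19, s^2≡71, s^4≡111, s^8≡141
11 = 8 + 2 + 1, so s^11 ≡ 141·71·19 ≡ 114 (mod 145)
The recovered value 114 does not match the digest 48.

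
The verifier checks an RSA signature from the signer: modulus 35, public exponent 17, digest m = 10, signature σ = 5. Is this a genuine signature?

genuine

Squares mod 35: σ^1≡5, σ^2≡25, σ^4≡30, σ^8≡25, σ^16≡30
17 = 16 + 1, so σ^17 ≡ 30·5 ≡ 10 (mod 35)
Since 10 equals the digest 10, verification succeeds.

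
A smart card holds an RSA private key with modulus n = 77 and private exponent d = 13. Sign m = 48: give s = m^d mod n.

20

Squares mod 77: m^1≡48, m^2≡71, m^4≡36, m^8≡64
13 = 8 + 4 + 1, so m^13 ≡ 64·36·48 ≡ 20 (mod 77)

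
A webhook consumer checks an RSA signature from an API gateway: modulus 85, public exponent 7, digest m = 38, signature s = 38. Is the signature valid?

s^2 ≡ 38^2 = 1444 ≡ 84
s^4 ≡ 84^2 = 7056 ≡ 1
7 = 4 + 2 + 1, so s^7 ≡ 1·84·38 ≡ 47 (mod 85)
s^7 mod 85 = 47, but m = 38.

invalid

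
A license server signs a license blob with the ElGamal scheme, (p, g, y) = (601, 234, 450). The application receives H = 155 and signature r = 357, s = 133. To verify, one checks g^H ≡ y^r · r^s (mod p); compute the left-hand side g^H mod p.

596

234^2 = 54756 ≡ 65
234^4 ≡ 65^2 = 4225 ≡ 18
234^8 ≡ 18^2 = 324
234^16 ≡ 324^2 = 104976 ≡ 402
234^32 ≡ 402^2 = 161604 ≡ 536
234^64 ≡ 536^2 = 287296 ≡ 18
234^128 ≡ 18^2 = 324
155 = 128 + 16 + 8 + 2 + 1, so 234^155 ≡ 324·402·324·65·234 ≡ 596 (mod 601)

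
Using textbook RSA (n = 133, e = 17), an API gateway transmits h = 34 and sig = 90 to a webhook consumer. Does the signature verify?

verifies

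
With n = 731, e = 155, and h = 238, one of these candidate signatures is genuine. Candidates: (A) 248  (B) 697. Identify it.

B

Candidate A: 248^2 = 61504 ≡ 100; 248^4 ≡ 100^2 = 10000 ≡ 497; 248^8 ≡ 497^2 = 247009 ≡ 662; 248^16 ≡ 662^2 = 438244 ≡ 375; 248^32 ≡ 375^2 = 140625 ≡ 273; 248^64 ≡ 273^2 = 74529 ≡ 698; 248^128 ≡ 698^2 = 487204 ≡ 358; 155 = 128 + 16 + 8 + 2 + 1, so 248^155 ≡ 358·375·662·100·248 ≡ 241 (mod 731)
Candidate B: 697^2 = 485809 ≡ 425; 697^4 ≡ 425^2 = 180625 ≡ 68; 697^8 ≡ 68^2 = 4624 ≡ 238; 697^16 ≡ 238^2 = 56644 ≡ 357; 697^32 ≡ 357^2 = 127449 ≡ 255; 697^64 ≡ 255^2 = 65025 ≡ 697; 697^128 ≡ 697^2 = 485809 ≡ 425; 155 = 128 + 16 + 8 + 2 + 1, so 697^155 ≡ 425·357·238·425·697 ≡ 238 (mod 731)
  → matches h = 238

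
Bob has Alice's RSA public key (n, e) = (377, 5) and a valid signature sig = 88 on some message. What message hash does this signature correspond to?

30

sig^2 ≡ 88^2 = 7744 ≡ 204
sig^4 ≡ 204^2 = 41616 ≡ 146
5 = 4 + 1, so sig^5 ≡ 146·88 ≡ 30 (mod 377)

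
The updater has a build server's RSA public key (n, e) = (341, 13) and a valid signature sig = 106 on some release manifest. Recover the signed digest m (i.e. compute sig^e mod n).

321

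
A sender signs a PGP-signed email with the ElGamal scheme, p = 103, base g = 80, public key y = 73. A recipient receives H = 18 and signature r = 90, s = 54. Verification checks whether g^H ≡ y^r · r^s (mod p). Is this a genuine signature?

Left side g^H mod p:
80^2 = 6400 ≡ 14
80^4 ≡ 14^2 = 196 ≡ 93
80^8 ≡ 93^2 = 8649 ≡ 100
80^16 ≡ 100^2 = 10000 ≡ 9
18 = 16 + 2, so 80^18 ≡ 9·14 ≡ 23 (mod 103)
Right side y^r · r^s mod p:
73^2 = 5329 ≡ 76
73^4 ≡ 76^2 = 5776 ≡ 8
73^8 ≡ 8^2 = 64
73^16 ≡ 64^2 = 4096 ≡ 79
73^32 ≡ 79^2 = 6241 ≡ 61
73^64 ≡ 61^2 = 3721 ≡ 13
90 = 64 + 16 + 8 + 2, so 73^90 ≡ 13·79·64·76 ≡ 34 (mod 103)
90^2 = 8100 ≡ 66
90^4 ≡ 66^2 = 4356 ≡ 30
90^8 ≡ 30^2 = 900 ≡ 76
90^16 ≡ 76^2 = 5776 ≡ 8
90^32 ≡ 8^2 = 64
54 = 32 + 16 + 4 + 2, so 90^54 ≡ 64·8·30·66 ≡ 34 (mod 103)
34·34 = 1156 ≡ 23 (mod 103)
23 ≡ 23 (mod 103), so the signature is genuine.

genuine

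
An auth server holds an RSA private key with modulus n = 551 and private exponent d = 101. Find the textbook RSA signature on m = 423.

481

m^2 ≡ 423^2 = 178929 ≡ 405
m^4 ≡ 405^2 = 164025 ≡ 378
m^8 ≡ 378^2 = 142884 ≡ 175
m^16 ≡ 175^2 = 30625 ≡ 320
m^32 ≡ 320^2 = 102400 ≡ 465
m^64 ≡ 465^2 = 216225 ≡ 233
101 = 64 + 32 + 4 + 1, so m^101 ≡ 233·465·378·423 ≡ 481 (mod 551)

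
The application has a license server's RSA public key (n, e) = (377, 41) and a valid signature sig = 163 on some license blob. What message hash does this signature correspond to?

sig^2 ≡ 163^2 = 26569 ≡ 179
sig^4 ≡ 179^2 = 32041 ≡ 373
sig^8 ≡ 373^2 = 139129 ≡ 16
sig^16 ≡ 16^2 = 256
sig^32 ≡ 256^2 = 65536 ≡ 315
41 = 32 + 8 + 1, so sig^41 ≡ 315·16·163 ≡ 37 (mod 377)

37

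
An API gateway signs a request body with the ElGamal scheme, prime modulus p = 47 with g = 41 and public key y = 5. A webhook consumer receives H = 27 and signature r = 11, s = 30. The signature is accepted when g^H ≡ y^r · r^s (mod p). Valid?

Left side g^H mod p:
41^2 = 1681 ≡ 36
41^4 ≡ 36^2 = 1296 ≡ 27
41^8 ≡ 27^2 = 729 ≡ 24
41^16 ≡ 24^2 = 576 ≡ 12
27 = 16 + 8 + 2 + 1, so 41^27 ≡ 12·24·36·41 ≡ 20 (mod 47)
Right side y^r · r^s mod p:
5^2 = 25
5^4 ≡ 25^2 = 625 ≡ 14
5^8 ≡ 14^2 = 196 ≡ 8
11 = 8 + 2 + 1, so 5^11 ≡ 8·25·5 ≡ 13 (mod 47)
11^2 = 121 ≡ 27
11^4 ≡ 27^2 = 729 ≡ 24
11^8 ≡ 24^2 = 576 ≡ 12
11^16 ≡ 12^2 = 144 ≡ 3
30 = 16 + 8 + 4 + 2, so 11^30 ≡ 3·12·24·27 ≡ 16 (mod 47)
13·16 = 208 ≡ 20 (mod 47)
20 ≡ 20 (mod 47), so the signature is genuine.

yes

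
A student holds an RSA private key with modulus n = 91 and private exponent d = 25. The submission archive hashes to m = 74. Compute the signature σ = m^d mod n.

m^2 ≡ 74^2 = 5476 ≡ 16
m^4 ≡ 16^2 = 256 ≡ 74
m^8 ≡ 74^2 = 5476 ≡ 16
m^16 ≡ 16^2 = 256 ≡ 74
25 = 16 + 8 + 1, so m^25 ≡ 74·16·74 ≡ 74 (mod 91)

74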